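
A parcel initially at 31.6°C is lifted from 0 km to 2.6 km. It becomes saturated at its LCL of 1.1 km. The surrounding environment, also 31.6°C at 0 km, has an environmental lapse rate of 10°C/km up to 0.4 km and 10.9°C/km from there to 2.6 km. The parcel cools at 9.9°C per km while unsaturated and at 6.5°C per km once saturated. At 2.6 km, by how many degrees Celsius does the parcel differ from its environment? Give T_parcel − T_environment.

Parcel:
  0–1100 m, dry: Δz = 1.1 km ⇒ ΔT = -10.89°C; T = 20.71°C
  1100–2600 m, saturated: Δz = 1.5 km ⇒ ΔT = -9.75°C; T = 10.96°C
Environment:
  0–400 m, environment, lower layer: Δz = 0.4 km ⇒ ΔT = -4°C; T = 27.6°C
  400–2600 m, environment, upper layer: Δz = 2.2 km ⇒ ΔT = -23.98°C; T = 3.62°C
T_parcel − T_env = 10.96 − 3.62 = +7.34°C

+7.34°C (parcel warmer than environment)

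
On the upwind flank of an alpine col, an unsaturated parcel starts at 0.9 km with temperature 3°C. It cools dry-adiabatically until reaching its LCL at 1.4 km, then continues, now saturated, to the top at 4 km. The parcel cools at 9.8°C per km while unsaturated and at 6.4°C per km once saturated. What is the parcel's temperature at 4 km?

From 900 m to 1400 m (dry): cools by 9.8 × 0.5 = 4.9°C, giving -1.9°C.
From 1400 m to 4000 m (saturated): cools by 6.4 × 2.6 = 16.64°C, giving -18.54°C.

-18.54°C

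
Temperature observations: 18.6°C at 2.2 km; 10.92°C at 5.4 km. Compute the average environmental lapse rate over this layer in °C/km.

Γ = −ΔT/Δz = (18.6 − 10.92) / (5400 − 2200) m
  = 7.68°C / 3.2 km = 2.4°C/km

2.4°C/km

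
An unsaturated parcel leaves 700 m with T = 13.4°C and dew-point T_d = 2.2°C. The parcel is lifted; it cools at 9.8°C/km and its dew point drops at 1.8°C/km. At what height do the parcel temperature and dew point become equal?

2100 m

T and T_d converge at 9.8 − 1.8 = 8°C per km
Height above start = (13.4 − 2.2) / 8 = 1.4 km
LCL altitude = 700 m + 1400 m = 2100 m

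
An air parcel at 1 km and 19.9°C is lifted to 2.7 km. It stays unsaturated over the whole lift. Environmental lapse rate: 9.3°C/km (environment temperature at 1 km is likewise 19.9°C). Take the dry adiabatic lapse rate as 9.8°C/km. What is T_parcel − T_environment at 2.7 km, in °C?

-0.85°C (parcel cooler than environment)

Parcel:
  1000–2700 m, dry: Δz = 1.7 km ⇒ ΔT = -16.66°C; T = 3.24°C
Environment:
  1000–2700 m, environment: Δz = 1.7 km ⇒ ΔT = -15.81°C; T = 4.09°C
T_parcel − T_env = 3.24 − 4.09 = -0.85°C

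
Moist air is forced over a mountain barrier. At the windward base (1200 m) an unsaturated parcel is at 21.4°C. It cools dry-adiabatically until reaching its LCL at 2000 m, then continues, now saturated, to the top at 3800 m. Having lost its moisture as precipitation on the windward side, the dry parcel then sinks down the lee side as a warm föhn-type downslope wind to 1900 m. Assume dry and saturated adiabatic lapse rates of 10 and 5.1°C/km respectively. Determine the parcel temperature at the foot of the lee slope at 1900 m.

23.22°C

Dry to 2000 m: -10 × 0.8 km = -8°C, so T = 13.4°C.
Saturated to 3800 m: -5.1 × 1.8 km = -9.18°C, so T = 4.22°C.
Dry descent to 1900 m: +10 × 1.9 km = +19°C, so T = 23.22°C.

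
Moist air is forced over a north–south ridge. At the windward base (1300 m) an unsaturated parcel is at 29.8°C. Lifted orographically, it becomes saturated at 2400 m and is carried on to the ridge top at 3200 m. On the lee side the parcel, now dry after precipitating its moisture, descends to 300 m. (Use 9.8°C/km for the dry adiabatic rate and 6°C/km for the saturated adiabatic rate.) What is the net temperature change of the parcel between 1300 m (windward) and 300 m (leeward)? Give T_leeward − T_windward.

1300–2400 m, dry: Δz = 1.1 km ⇒ ΔT = -10.78°C; T = 19.02°C
2400–3200 m, saturated: Δz = 0.8 km ⇒ ΔT = -4.8°C; T = 14.22°C
3200–300 m, dry descent: Δz = 2.9 km ⇒ ΔT = +28.42°C; T = 42.64°C
Net change vs windward start: 42.64 − 29.8 = +12.84°C

+12.84°C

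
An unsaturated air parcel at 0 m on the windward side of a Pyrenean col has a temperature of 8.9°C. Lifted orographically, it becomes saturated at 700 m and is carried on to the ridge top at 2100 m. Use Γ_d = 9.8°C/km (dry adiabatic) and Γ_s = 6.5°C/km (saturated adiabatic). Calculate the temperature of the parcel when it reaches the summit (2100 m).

-7.06°C

0 → 700 m (dry, 9.8°C/km): ΔT = -9.8 × 0.7 = -6.86°C → T = 2.04°C
700 → 2100 m (saturated, 6.5°C/km): ΔT = -6.5 × 1.4 = -9.1°C → T = -7.06°C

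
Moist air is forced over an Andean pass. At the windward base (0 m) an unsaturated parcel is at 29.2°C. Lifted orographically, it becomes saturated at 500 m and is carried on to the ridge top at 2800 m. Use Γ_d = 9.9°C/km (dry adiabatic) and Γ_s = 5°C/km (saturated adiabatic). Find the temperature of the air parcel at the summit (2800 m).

12.75°C

0 → 500 m (dry, 9.9°C/km): ΔT = -9.9 × 0.5 = -4.95°C → T = 24.25°C
500 → 2800 m (saturated, 5°C/km): ΔT = -5 × 2.3 = -11.5°C → T = 12.75°C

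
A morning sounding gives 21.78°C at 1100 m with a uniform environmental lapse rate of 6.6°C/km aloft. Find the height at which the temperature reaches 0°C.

4400 m

Height above start = (21.78 − 0) / 6.6 = 3.3 km
Altitude = 1100 m + 3300 m = 4400 m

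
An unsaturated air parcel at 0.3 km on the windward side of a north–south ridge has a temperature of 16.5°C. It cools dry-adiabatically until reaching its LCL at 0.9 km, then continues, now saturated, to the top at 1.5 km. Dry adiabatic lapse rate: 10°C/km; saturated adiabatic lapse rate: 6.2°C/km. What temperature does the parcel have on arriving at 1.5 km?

Dry to 900 m: -10 × 0.6 km = -6°C, so T = 10.5°C.
Saturated to 1500 m: -6.2 × 0.6 km = -3.72°C, so T = 6.78°C.

6.78°C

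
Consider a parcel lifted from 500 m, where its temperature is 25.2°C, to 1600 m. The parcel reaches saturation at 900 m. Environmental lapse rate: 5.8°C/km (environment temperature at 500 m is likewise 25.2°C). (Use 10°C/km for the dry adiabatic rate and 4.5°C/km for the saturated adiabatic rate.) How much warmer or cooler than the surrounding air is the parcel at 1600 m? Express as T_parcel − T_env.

-0.77°C (parcel cooler than environment)

Parcel:
  From 500 m to 900 m (dry): cools by 10 × 0.4 = 4°C, giving 21.2°C.
  From 900 m to 1600 m (saturated): cools by 4.5 × 0.7 = 3.15°C, giving 18.05°C.
Environment:
  From 500 m to 1600 m (environment): cools by 5.8 × 1.1 = 6.38°C, giving 18.82°C.
T_parcel − T_env = 18.05 − 18.82 = -0.77°C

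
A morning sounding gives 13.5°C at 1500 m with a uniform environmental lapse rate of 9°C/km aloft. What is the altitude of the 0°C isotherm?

3000 m

Height above start = (13.5 − 0) / 9 = 1.5 km
Altitude = 1500 m + 1500 m = 3000 m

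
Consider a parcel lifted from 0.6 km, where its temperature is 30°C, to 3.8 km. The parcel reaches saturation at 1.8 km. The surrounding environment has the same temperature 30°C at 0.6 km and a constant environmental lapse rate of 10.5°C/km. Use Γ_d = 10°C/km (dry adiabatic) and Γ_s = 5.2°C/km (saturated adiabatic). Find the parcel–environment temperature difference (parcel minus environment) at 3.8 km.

+11.2°C (parcel warmer than environment)

Parcel:
  From 600 m to 1800 m (dry): cools by 10 × 1.2 = 12°C, giving 18°C.
  From 1800 m to 3800 m (saturated): cools by 5.2 × 2 = 10.4°C, giving 7.6°C.
Environment:
  From 600 m to 3800 m (environment): cools by 10.5 × 3.2 = 33.6°C, giving -3.6°C.
T_parcel − T_env = 7.6 − (-3.6) = +11.2°C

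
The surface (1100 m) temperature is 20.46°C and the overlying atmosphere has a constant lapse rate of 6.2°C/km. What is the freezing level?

4400 m

Height above start = (20.46 − 0) / 6.2 = 3.3 km
Altitude = 1100 m + 3300 m = 4400 m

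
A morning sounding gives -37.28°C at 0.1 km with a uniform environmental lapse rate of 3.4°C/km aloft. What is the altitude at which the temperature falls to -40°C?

0.9 km

Height above start = (-37.28 − (-40)) / 3.4 = 0.8 km
Altitude = 100 m + 800 m = 900 m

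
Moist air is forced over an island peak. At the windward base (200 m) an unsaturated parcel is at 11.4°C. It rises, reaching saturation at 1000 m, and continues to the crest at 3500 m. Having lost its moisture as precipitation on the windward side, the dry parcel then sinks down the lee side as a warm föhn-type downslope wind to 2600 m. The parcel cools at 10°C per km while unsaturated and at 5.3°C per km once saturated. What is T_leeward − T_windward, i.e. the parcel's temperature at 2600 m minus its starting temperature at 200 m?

-12.25°C

Dry to 1000 m: -10 × 0.8 km = -8°C, so T = 3.4°C.
Saturated to 3500 m: -5.3 × 2.5 km = -13.25°C, so T = -9.85°C.
Dry descent to 2600 m: +10 × 0.9 km = +9°C, so T = -0.85°C.
Net change vs windward start: -0.85 − 11.4 = -12.25°C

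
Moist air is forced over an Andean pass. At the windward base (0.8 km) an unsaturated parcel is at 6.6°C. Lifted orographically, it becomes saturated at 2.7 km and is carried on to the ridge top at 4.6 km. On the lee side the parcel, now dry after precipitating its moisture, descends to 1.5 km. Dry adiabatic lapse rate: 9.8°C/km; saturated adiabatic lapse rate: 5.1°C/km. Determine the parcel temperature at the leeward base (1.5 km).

8.67°C

From 800 m to 2700 m (dry): cools by 9.8 × 1.9 = 18.62°C, giving -12.02°C.
From 2700 m to 4600 m (saturated): cools by 5.1 × 1.9 = 9.69°C, giving -21.71°C.
From 4600 m to 1500 m (dry descent): warms by 9.8 × 3.1 = 30.38°C, giving 8.67°C.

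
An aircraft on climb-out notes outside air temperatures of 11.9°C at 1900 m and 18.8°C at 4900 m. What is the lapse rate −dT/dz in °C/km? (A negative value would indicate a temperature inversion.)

-2.3°C/km

Γ = −ΔT/Δz = (11.9 − 18.8) / (4900 − 1900) m
  = -6.9°C / 3 km = -2.3°C/km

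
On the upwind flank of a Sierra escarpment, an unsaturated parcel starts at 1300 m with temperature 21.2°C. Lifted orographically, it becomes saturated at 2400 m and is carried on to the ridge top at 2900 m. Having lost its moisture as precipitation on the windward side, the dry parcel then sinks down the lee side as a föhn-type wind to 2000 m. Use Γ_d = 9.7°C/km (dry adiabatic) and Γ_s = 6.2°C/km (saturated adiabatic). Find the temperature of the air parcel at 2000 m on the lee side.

16.16°C

1300–2400 m, dry: Δz = 1.1 km ⇒ ΔT = -10.67°C; T = 10.53°C
2400–2900 m, saturated: Δz = 0.5 km ⇒ ΔT = -3.1°C; T = 7.43°C
2900–2000 m, dry descent: Δz = 0.9 km ⇒ ΔT = +8.73°C; T = 16.16°C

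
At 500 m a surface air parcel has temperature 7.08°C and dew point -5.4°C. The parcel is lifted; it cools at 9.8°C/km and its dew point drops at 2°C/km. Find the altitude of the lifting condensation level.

T and T_d converge at 9.8 − 2 = 7.8°C per km
Height above start = (7.08 − (-5.4)) / 7.8 = 1.6 km
LCL altitude = 500 m + 1600 m = 2100 m

2100 m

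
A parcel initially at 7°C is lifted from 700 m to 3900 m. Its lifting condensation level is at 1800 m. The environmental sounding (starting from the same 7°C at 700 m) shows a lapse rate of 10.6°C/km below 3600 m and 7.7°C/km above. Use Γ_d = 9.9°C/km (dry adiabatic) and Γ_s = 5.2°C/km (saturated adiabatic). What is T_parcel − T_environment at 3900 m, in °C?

Parcel:
  700 → 1800 m (dry, 9.9°C/km): ΔT = -9.9 × 1.1 = -10.89°C → T = -3.89°C
  1800 → 3900 m (saturated, 5.2°C/km): ΔT = -5.2 × 2.1 = -10.92°C → T = -14.81°C
Environment:
  700 → 3600 m (environment, lower layer, 10.6°C/km): ΔT = -10.6 × 2.9 = -30.74°C → T = -23.74°C
  3600 → 3900 m (environment, upper layer, 7.7°C/km): ΔT = -7.7 × 0.3 = -2.31°C → T = -26.05°C
T_parcel − T_env = -14.81 − (-26.05) = +11.24°C

+11.24°C (parcel warmer than environment)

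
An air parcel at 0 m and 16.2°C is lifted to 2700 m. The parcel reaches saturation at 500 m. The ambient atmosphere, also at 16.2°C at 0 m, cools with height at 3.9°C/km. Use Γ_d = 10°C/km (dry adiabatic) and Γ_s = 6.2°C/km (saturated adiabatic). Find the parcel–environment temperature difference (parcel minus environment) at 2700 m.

Parcel:
  0 → 500 m (dry, 10°C/km): ΔT = -10 × 0.5 = -5°C → T = 11.2°C
  500 → 2700 m (saturated, 6.2°C/km): ΔT = -6.2 × 2.2 = -13.64°C → T = -2.44°C
Environment:
  0 → 2700 m (environment, 3.9°C/km): ΔT = -3.9 × 2.7 = -10.53°C → T = 5.67°C
T_parcel − T_env = -2.44 − 5.67 = -8.11°C

-8.11°C (parcel cooler than environment)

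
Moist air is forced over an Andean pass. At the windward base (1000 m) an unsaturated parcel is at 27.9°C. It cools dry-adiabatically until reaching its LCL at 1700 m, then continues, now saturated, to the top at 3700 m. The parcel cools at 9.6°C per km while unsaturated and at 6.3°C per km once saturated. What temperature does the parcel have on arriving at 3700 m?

8.58°C

From 1000 m to 1700 m (dry): cools by 9.6 × 0.7 = 6.72°C, giving 21.18°C.
From 1700 m to 3700 m (saturated): cools by 6.3 × 2 = 12.6°C, giving 8.58°C.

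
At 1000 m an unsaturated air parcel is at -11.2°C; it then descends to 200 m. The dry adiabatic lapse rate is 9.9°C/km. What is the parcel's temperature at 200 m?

-3.28°C

1000–200 m, dry adiabatic: Δz = 0.8 km ⇒ ΔT = +7.92°C; T = -3.28°C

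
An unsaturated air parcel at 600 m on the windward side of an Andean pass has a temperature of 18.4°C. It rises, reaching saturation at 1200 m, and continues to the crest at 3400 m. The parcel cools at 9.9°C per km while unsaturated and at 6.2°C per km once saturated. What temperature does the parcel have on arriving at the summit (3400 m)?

-1.18°C

From 600 m to 1200 m (dry): cools by 9.9 × 0.6 = 5.94°C, giving 12.46°C.
From 1200 m to 3400 m (saturated): cools by 6.2 × 2.2 = 13.64°C, giving -1.18°C.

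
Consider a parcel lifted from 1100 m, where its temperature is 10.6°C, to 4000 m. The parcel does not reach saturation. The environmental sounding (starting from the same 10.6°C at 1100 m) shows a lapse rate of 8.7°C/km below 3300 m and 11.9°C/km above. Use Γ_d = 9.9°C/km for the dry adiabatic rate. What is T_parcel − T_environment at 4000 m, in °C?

Parcel:
  1100 → 4000 m (dry, 9.9°C/km): ΔT = -9.9 × 2.9 = -28.71°C → T = -18.11°C
Environment:
  1100 → 3300 m (environment, lower layer, 8.7°C/km): ΔT = -8.7 × 2.2 = -19.14°C → T = -8.54°C
  3300 → 4000 m (environment, upper layer, 11.9°C/km): ΔT = -11.9 × 0.7 = -8.33°C → T = -16.87°C
T_parcel − T_env = -18.11 − (-16.87) = -1.24°C

-1.24°C (parcel cooler than environment)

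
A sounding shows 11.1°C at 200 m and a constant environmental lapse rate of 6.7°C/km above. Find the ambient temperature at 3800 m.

-13.02°C

Environmental to 3800 m: -6.7 × 3.6 km = -24.12°C, so T = -13.02°C.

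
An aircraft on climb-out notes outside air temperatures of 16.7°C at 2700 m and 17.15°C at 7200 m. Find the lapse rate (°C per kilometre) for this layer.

-0.1°C/km

Γ = −ΔT/Δz = (16.7 − 17.15) / (7200 − 2700) m
  = -0.45°C / 4.5 km = -0.1°C/km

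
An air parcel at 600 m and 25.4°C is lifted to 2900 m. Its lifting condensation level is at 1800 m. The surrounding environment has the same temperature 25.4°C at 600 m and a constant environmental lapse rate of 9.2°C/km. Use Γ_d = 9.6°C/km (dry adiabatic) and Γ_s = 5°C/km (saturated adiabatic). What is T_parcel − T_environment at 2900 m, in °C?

+4.14°C (parcel warmer than environment)

Parcel:
  600–1800 m, dry: Δz = 1.2 km ⇒ ΔT = -11.52°C; T = 13.88°C
  1800–2900 m, saturated: Δz = 1.1 km ⇒ ΔT = -5.5°C; T = 8.38°C
Environment:
  600–2900 m, environment: Δz = 2.3 km ⇒ ΔT = -21.16°C; T = 4.24°C
T_parcel − T_env = 8.38 − 4.24 = +4.14°C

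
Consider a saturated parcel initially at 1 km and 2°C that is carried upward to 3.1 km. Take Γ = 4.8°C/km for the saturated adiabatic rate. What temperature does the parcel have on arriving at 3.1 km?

-8.08°C

From 1000 m to 3100 m (saturated adiabatic): cools by 4.8 × 2.1 = 10.08°C, giving -8.08°C.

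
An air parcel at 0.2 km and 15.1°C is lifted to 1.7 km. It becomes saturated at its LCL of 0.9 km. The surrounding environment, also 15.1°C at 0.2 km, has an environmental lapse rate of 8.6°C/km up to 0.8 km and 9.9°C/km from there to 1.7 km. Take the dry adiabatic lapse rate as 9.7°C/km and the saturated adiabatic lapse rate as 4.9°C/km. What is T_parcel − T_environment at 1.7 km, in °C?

+3.36°C (parcel warmer than environment)

Parcel:
  Dry to 900 m: -9.7 × 0.7 km = -6.79°C, so T = 8.31°C.
  Saturated to 1700 m: -4.9 × 0.8 km = -3.92°C, so T = 4.39°C.
Environment:
  Environment, lower layer to 800 m: -8.6 × 0.6 km = -5.16°C, so T = 9.94°C.
  Environment, upper layer to 1700 m: -9.9 × 0.9 km = -8.91°C, so T = 1.03°C.
T_parcel − T_env = 4.39 − 1.03 = +3.36°C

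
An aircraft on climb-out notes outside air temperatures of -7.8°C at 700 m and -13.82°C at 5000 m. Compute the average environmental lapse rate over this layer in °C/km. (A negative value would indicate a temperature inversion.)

1.4°C/km

Γ = −ΔT/Δz = (-7.8 − (-13.82)) / (5000 − 700) m
  = 6.02°C / 4.3 km = 1.4°C/km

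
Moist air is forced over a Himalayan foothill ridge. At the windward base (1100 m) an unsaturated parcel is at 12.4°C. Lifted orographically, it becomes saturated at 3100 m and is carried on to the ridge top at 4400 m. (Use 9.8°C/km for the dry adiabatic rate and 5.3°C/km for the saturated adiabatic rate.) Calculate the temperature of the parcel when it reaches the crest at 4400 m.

From 1100 m to 3100 m (dry): cools by 9.8 × 2 = 19.6°C, giving -7.2°C.
From 3100 m to 4400 m (saturated): cools by 5.3 × 1.3 = 6.89°C, giving -14.09°C.

-14.09°C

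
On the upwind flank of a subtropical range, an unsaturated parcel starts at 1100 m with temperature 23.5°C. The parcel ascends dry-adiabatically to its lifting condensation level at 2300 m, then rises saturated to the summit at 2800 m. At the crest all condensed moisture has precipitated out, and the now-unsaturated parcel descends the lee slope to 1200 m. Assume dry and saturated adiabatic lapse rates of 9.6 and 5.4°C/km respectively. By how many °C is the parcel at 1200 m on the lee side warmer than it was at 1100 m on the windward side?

+1.14°C

1100 → 2300 m (dry, 9.6°C/km): ΔT = -9.6 × 1.2 = -11.52°C → T = 11.98°C
2300 → 2800 m (saturated, 5.4°C/km): ΔT = -5.4 × 0.5 = -2.7°C → T = 9.28°C
2800 → 1200 m (dry descent, 9.6°C/km): ΔT = +9.6 × 1.6 = +15.36°C → T = 24.64°C
Net change vs windward start: 24.64 − 23.5 = +1.14°C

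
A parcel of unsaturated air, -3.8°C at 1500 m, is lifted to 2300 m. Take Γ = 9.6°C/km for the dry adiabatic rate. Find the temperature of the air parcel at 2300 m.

1500–2300 m, dry adiabatic: Δz = 0.8 km ⇒ ΔT = -7.68°C; T = -11.48°C

-11.48°C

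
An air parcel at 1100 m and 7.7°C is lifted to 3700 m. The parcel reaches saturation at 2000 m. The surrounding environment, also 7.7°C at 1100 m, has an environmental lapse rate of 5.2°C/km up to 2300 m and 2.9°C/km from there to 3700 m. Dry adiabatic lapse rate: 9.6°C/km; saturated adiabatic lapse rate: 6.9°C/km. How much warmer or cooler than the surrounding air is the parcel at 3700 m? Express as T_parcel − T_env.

-10.07°C (parcel cooler than environment)

Parcel:
  1100–2000 m, dry: Δz = 0.9 km ⇒ ΔT = -8.64°C; T = -0.94°C
  2000–3700 m, saturated: Δz = 1.7 km ⇒ ΔT = -11.73°C; T = -12.67°C
Environment:
  1100–2300 m, environment, lower layer: Δz = 1.2 km ⇒ ΔT = -6.24°C; T = 1.46°C
  2300–3700 m, environment, upper layer: Δz = 1.4 km ⇒ ΔT = -4.06°C; T = -2.6°C
T_parcel − T_env = -12.67 − (-2.6) = -10.07°C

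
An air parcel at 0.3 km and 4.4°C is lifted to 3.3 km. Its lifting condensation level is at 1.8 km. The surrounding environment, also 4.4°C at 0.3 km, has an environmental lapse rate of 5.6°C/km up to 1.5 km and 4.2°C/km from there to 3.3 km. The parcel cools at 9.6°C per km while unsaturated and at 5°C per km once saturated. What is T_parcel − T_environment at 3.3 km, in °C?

-7.62°C (parcel cooler than environment)

Parcel:
  Dry to 1800 m: -9.6 × 1.5 km = -14.4°C, so T = -10°C.
  Saturated to 3300 m: -5 × 1.5 km = -7.5°C, so T = -17.5°C.
Environment:
  Environment, lower layer to 1500 m: -5.6 × 1.2 km = -6.72°C, so T = -2.32°C.
  Environment, upper layer to 3300 m: -4.2 × 1.8 km = -7.56°C, so T = -9.88°C.
T_parcel − T_env = -17.5 − (-9.88) = -7.62°C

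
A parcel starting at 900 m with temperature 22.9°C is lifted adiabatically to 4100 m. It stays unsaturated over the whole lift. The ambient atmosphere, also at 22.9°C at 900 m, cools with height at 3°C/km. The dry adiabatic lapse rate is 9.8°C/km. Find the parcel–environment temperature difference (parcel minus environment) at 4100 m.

-21.76°C (parcel cooler than environment)

Parcel:
  From 900 m to 4100 m (dry): cools by 9.8 × 3.2 = 31.36°C, giving -8.46°C.
Environment:
  From 900 m to 4100 m (environment): cools by 3 × 3.2 = 9.6°C, giving 13.3°C.
T_parcel − T_env = -8.46 − 13.3 = -21.76°C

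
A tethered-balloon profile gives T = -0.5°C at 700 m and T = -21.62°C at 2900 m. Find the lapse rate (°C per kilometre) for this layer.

9.6°C/km

Γ = −ΔT/Δz = (-0.5 − (-21.62)) / (2900 − 700) m
  = 21.12°C / 2.2 km = 9.6°C/km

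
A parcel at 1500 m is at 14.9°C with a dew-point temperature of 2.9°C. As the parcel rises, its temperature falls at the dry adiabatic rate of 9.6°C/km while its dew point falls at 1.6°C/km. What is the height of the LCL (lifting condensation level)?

3000 m

T and T_d converge at 9.6 − 1.6 = 8°C per km
Height above start = (14.9 − 2.9) / 8 = 1.5 km
LCL altitude = 1500 m + 1500 m = 3000 m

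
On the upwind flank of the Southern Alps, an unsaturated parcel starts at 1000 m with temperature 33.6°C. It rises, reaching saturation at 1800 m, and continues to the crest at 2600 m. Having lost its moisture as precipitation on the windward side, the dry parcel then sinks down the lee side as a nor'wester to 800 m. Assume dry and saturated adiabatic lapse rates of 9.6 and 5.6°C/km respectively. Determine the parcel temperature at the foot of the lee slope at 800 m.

From 1000 m to 1800 m (dry): cools by 9.6 × 0.8 = 7.68°C, giving 25.92°C.
From 1800 m to 2600 m (saturated): cools by 5.6 × 0.8 = 4.48°C, giving 21.44°C.
From 2600 m to 800 m (dry descent): warms by 9.6 × 1.8 = 17.28°C, giving 38.72°C.

38.72°C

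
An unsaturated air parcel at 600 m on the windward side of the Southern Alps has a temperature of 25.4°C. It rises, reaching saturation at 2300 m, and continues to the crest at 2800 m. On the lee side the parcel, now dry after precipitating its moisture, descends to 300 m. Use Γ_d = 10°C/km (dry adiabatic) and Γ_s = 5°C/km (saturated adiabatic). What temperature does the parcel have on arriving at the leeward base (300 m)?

30.9°C

600–2300 m, dry: Δz = 1.7 km ⇒ ΔT = -17°C; T = 8.4°C
2300–2800 m, saturated: Δz = 0.5 km ⇒ ΔT = -2.5°C; T = 5.9°C
2800–300 m, dry descent: Δz = 2.5 km ⇒ ΔT = +25°C; T = 30.9°C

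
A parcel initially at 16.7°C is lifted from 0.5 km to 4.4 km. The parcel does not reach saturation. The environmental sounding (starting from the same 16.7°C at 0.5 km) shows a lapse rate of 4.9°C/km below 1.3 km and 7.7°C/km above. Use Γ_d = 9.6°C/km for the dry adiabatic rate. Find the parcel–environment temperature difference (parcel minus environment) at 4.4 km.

-9.65°C (parcel cooler than environment)

Parcel:
  From 500 m to 4400 m (dry): cools by 9.6 × 3.9 = 37.44°C, giving -20.74°C.
Environment:
  From 500 m to 1300 m (environment, lower layer): cools by 4.9 × 0.8 = 3.92°C, giving 12.78°C.
  From 1300 m to 4400 m (environment, upper layer): cools by 7.7 × 3.1 = 23.87°C, giving -11.09°C.
T_parcel − T_env = -20.74 − (-11.09) = -9.65°C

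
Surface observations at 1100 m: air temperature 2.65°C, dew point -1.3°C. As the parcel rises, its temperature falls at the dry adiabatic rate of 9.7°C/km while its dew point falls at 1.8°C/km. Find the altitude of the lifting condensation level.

T and T_d converge at 9.7 − 1.8 = 7.9°C per km
Height above start = (2.65 − (-1.3)) / 7.9 = 0.5 km
LCL altitude = 1100 m + 500 m = 1600 m

1600 m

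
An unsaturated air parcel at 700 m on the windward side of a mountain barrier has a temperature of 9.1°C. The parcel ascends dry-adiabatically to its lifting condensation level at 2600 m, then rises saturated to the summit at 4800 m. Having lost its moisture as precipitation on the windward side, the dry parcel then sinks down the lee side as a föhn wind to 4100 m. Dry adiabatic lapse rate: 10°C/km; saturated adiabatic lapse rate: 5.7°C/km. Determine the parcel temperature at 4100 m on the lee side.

700 → 2600 m (dry, 10°C/km): ΔT = -10 × 1.9 = -19°C → T = -9.9°C
2600 → 4800 m (saturated, 5.7°C/km): ΔT = -5.7 × 2.2 = -12.54°C → T = -22.44°C
4800 → 4100 m (dry descent, 10°C/km): ΔT = +10 × 0.7 = +7°C → T = -15.44°C

-15.44°C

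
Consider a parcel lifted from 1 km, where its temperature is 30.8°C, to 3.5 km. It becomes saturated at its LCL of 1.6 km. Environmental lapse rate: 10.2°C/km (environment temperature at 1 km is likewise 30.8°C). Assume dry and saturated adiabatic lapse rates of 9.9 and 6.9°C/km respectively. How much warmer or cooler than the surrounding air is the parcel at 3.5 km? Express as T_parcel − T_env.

Parcel:
  From 1000 m to 1600 m (dry): cools by 9.9 × 0.6 = 5.94°C, giving 24.86°C.
  From 1600 m to 3500 m (saturated): cools by 6.9 × 1.9 = 13.11°C, giving 11.75°C.
Environment:
  From 1000 m to 3500 m (environment): cools by 10.2 × 2.5 = 25.5°C, giving 5.3°C.
T_parcel − T_env = 11.75 − 5.3 = +6.45°C

+6.45°C (parcel warmer than environment)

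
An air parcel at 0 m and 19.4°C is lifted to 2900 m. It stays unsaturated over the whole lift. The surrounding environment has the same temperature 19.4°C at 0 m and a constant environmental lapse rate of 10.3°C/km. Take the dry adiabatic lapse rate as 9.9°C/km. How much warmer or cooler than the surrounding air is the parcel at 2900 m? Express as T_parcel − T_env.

+1.16°C (parcel warmer than environment)

Parcel:
  0 → 2900 m (dry, 9.9°C/km): ΔT = -9.9 × 2.9 = -28.71°C → T = -9.31°C
Environment:
  0 → 2900 m (environment, 10.3°C/km): ΔT = -10.3 × 2.9 = -29.87°C → T = -10.47°C
T_parcel − T_env = -9.31 − (-10.47) = +1.16°C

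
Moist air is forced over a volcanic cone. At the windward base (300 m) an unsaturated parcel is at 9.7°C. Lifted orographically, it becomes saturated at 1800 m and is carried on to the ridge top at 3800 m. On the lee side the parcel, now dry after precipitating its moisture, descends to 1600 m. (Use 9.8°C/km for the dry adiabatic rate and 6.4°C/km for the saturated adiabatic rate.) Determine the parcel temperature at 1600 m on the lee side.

From 300 m to 1800 m (dry): cools by 9.8 × 1.5 = 14.7°C, giving -5°C.
From 1800 m to 3800 m (saturated): cools by 6.4 × 2 = 12.8°C, giving -17.8°C.
From 3800 m to 1600 m (dry descent): warms by 9.8 × 2.2 = 21.56°C, giving 3.76°C.

3.76°C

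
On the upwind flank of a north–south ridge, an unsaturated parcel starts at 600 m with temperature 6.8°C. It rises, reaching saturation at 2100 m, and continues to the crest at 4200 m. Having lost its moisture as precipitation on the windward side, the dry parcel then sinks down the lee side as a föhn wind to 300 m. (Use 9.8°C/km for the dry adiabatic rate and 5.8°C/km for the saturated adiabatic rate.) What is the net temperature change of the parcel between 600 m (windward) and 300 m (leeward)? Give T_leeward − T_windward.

From 600 m to 2100 m (dry): cools by 9.8 × 1.5 = 14.7°C, giving -7.9°C.
From 2100 m to 4200 m (saturated): cools by 5.8 × 2.1 = 12.18°C, giving -20.08°C.
From 4200 m to 300 m (dry descent): warms by 9.8 × 3.9 = 38.22°C, giving 18.14°C.
Net change vs windward start: 18.14 − 6.8 = +11.34°C

+11.34°C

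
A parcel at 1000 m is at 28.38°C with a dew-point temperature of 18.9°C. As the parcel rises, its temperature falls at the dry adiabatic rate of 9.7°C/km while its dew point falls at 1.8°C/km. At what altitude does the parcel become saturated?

T and T_d converge at 9.7 − 1.8 = 7.9°C per km
Height above start = (28.38 − 18.9) / 7.9 = 1.2 km
LCL altitude = 1000 m + 1200 m = 2200 m

2200 m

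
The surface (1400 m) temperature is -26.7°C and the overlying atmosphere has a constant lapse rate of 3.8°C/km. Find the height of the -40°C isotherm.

Height above start = (-26.7 − (-40)) / 3.8 = 3.5 km
Altitude = 1400 m + 3500 m = 4900 m

4900 m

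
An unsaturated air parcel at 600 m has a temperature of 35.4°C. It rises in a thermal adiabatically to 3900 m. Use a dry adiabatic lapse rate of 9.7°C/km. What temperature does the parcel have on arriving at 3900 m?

600–3900 m, dry adiabatic: Δz = 3.3 km ⇒ ΔT = -32.01°C; T = 3.39°C

3.39°C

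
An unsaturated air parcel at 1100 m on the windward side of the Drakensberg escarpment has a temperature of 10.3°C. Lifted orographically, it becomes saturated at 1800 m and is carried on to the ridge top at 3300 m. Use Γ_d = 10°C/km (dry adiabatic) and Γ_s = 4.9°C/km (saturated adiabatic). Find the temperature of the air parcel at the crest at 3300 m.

1100 → 1800 m (dry, 10°C/km): ΔT = -10 × 0.7 = -7°C → T = 3.3°C
1800 → 3300 m (saturated, 4.9°C/km): ΔT = -4.9 × 1.5 = -7.35°C → T = -4.05°C

-4.05°C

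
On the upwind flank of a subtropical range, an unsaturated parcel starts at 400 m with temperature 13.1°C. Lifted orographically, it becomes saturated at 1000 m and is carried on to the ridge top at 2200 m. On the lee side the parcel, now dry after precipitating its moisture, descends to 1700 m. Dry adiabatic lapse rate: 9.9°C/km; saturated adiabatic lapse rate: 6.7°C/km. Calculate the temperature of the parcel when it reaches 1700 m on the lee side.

Dry to 1000 m: -9.9 × 0.6 km = -5.94°C, so T = 7.16°C.
Saturated to 2200 m: -6.7 × 1.2 km = -8.04°C, so T = -0.88°C.
Dry descent to 1700 m: +9.9 × 0.5 km = +4.95°C, so T = 4.07°C.

4.07°C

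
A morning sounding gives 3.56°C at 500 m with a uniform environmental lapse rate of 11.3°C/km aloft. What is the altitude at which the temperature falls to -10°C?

Height above start = (3.56 − (-10)) / 11.3 = 1.2 km
Altitude = 500 m + 1200 m = 1700 m

1700 m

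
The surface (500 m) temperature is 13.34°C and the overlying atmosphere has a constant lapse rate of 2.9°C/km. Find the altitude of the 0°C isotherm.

Height above start = (13.34 − 0) / 2.9 = 4.6 km
Altitude = 500 m + 4600 m = 5100 m

5100 m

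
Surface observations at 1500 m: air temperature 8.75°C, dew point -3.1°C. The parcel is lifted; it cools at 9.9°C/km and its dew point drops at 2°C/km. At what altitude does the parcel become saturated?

T and T_d converge at 9.9 − 2 = 7.9°C per km
Height above start = (8.75 − (-3.1)) / 7.9 = 1.5 km
LCL altitude = 1500 m + 1500 m = 3000 m

3000 m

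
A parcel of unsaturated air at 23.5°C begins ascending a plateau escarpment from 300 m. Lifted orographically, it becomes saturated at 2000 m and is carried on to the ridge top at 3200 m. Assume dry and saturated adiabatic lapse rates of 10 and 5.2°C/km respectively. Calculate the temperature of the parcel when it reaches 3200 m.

300–2000 m, dry: Δz = 1.7 km ⇒ ΔT = -17°C; T = 6.5°C
2000–3200 m, saturated: Δz = 1.2 km ⇒ ΔT = -6.24°C; T = 0.26°C

0.26°C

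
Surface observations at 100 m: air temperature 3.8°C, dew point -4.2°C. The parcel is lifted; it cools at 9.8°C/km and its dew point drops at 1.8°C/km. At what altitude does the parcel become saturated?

T and T_d converge at 9.8 − 1.8 = 8°C per km
Height above start = (3.8 − (-4.2)) / 8 = 1 km
LCL altitude = 100 m + 1000 m = 1100 m

1100 m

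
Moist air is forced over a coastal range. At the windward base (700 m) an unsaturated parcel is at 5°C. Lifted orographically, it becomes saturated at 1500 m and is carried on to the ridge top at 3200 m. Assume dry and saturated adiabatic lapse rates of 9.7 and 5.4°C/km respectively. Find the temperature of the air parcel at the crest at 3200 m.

Dry to 1500 m: -9.7 × 0.8 km = -7.76°C, so T = -2.76°C.
Saturated to 3200 m: -5.4 × 1.7 km = -9.18°C, so T = -11.94°C.

-11.94°C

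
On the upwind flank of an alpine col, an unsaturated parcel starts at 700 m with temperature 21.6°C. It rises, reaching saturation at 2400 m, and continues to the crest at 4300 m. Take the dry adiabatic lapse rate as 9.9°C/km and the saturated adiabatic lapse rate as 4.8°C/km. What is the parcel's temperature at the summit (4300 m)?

-4.35°C

Dry to 2400 m: -9.9 × 1.7 km = -16.83°C, so T = 4.77°C.
Saturated to 4300 m: -4.8 × 1.9 km = -9.12°C, so T = -4.35°C.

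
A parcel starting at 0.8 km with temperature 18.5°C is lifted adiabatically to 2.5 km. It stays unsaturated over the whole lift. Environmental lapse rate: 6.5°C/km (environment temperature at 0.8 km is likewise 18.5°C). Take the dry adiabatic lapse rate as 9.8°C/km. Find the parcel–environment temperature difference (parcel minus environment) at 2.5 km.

Parcel:
  800–2500 m, dry: Δz = 1.7 km ⇒ ΔT = -16.66°C; T = 1.84°C
Environment:
  800–2500 m, environment: Δz = 1.7 km ⇒ ΔT = -11.05°C; T = 7.45°C
T_parcel − T_env = 1.84 − 7.45 = -5.61°C

-5.61°C (parcel cooler than environment)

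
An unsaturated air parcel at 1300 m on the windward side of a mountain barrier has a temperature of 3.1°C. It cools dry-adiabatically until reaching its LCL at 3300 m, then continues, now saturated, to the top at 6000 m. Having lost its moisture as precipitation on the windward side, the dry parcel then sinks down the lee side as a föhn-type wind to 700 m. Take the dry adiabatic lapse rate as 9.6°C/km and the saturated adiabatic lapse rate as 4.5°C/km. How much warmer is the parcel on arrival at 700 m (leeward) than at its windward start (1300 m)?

+19.53°C

Dry to 3300 m: -9.6 × 2 km = -19.2°C, so T = -16.1°C.
Saturated to 6000 m: -4.5 × 2.7 km = -12.15°C, so T = -28.25°C.
Dry descent to 700 m: +9.6 × 5.3 km = +50.88°C, so T = 22.63°C.
Net change vs windward start: 22.63 − 3.1 = +19.53°C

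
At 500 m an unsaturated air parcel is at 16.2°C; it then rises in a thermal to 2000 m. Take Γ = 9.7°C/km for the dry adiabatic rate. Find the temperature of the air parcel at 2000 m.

500 → 2000 m (dry adiabatic, 9.7°C/km): ΔT = -9.7 × 1.5 = -14.55°C → T = 1.65°C

1.65°C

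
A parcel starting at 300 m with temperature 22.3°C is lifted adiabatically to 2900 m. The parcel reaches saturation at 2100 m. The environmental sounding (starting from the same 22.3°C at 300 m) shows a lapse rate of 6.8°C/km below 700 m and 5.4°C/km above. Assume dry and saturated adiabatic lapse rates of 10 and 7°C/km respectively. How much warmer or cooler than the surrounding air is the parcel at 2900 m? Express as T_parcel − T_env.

-9°C (parcel cooler than environment)

Parcel:
  300–2100 m, dry: Δz = 1.8 km ⇒ ΔT = -18°C; T = 4.3°C
  2100–2900 m, saturated: Δz = 0.8 km ⇒ ΔT = -5.6°C; T = -1.3°C
Environment:
  300–700 m, environment, lower layer: Δz = 0.4 km ⇒ ΔT = -2.72°C; T = 19.58°C
  700–2900 m, environment, upper layer: Δz = 2.2 km ⇒ ΔT = -11.88°C; T = 7.7°C
T_parcel − T_env = -1.3 − 7.7 = -9°C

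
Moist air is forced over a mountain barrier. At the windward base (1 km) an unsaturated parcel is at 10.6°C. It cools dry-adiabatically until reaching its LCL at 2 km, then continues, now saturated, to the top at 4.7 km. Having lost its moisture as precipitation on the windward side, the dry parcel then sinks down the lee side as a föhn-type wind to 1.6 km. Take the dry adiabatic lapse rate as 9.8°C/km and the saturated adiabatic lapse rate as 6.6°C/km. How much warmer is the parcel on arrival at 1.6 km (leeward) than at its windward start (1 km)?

+2.76°C

Dry to 2000 m: -9.8 × 1 km = -9.8°C, so T = 0.8°C.
Saturated to 4700 m: -6.6 × 2.7 km = -17.82°C, so T = -17.02°C.
Dry descent to 1600 m: +9.8 × 3.1 km = +30.38°C, so T = 13.36°C.
Net change vs windward start: 13.36 − 10.6 = +2.76°C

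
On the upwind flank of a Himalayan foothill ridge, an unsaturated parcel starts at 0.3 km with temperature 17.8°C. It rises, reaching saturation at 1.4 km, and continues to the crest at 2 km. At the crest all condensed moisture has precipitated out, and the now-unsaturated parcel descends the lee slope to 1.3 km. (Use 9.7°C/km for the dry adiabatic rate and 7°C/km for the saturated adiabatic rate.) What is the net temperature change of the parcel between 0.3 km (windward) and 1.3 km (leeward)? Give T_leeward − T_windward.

300 → 1400 m (dry, 9.7°C/km): ΔT = -9.7 × 1.1 = -10.67°C → T = 7.13°C
1400 → 2000 m (saturated, 7°C/km): ΔT = -7 × 0.6 = -4.2°C → T = 2.93°C
2000 → 1300 m (dry descent, 9.7°C/km): ΔT = +9.7 × 0.7 = +6.79°C → T = 9.72°C
Net change vs windward start: 9.72 − 17.8 = -8.08°C

-8.08°C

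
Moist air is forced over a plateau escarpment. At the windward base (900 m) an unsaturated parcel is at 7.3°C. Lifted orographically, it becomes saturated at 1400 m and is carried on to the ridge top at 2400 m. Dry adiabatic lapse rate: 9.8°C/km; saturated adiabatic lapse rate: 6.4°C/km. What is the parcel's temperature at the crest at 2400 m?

900 → 1400 m (dry, 9.8°C/km): ΔT = -9.8 × 0.5 = -4.9°C → T = 2.4°C
1400 → 2400 m (saturated, 6.4°C/km): ΔT = -6.4 × 1 = -6.4°C → T = -4°C

-4°C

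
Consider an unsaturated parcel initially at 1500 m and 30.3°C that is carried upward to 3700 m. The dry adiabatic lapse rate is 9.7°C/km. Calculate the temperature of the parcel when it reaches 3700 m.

8.96°C

Dry adiabatic to 3700 m: -9.7 × 2.2 km = -21.34°C, so T = 8.96°C.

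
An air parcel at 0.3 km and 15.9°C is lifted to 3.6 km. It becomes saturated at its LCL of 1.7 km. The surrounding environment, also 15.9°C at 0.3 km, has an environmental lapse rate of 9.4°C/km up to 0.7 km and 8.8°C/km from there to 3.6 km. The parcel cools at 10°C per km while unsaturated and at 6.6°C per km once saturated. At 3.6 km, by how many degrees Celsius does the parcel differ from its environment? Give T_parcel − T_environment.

Parcel:
  300 → 1700 m (dry, 10°C/km): ΔT = -10 × 1.4 = -14°C → T = 1.9°C
  1700 → 3600 m (saturated, 6.6°C/km): ΔT = -6.6 × 1.9 = -12.54°C → T = -10.64°C
Environment:
  300 → 700 m (environment, lower layer, 9.4°C/km): ΔT = -9.4 × 0.4 = -3.76°C → T = 12.14°C
  700 → 3600 m (environment, upper layer, 8.8°C/km): ΔT = -8.8 × 2.9 = -25.52°C → T = -13.38°C
T_parcel − T_env = -10.64 − (-13.38) = +2.74°C

+2.74°C (parcel warmer than environment)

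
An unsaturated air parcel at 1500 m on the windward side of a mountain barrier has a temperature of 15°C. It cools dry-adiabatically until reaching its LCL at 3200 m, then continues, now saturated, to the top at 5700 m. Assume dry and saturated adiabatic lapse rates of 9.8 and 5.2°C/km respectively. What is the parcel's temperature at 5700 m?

-14.66°C

Dry to 3200 m: -9.8 × 1.7 km = -16.66°C, so T = -1.66°C.
Saturated to 5700 m: -5.2 × 2.5 km = -13°C, so T = -14.66°C.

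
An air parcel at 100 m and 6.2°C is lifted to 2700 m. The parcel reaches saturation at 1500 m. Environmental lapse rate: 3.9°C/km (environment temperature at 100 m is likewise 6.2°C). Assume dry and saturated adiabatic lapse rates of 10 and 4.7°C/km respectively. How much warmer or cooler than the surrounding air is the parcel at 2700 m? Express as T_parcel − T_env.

-9.5°C (parcel cooler than environment)

Parcel:
  From 100 m to 1500 m (dry): cools by 10 × 1.4 = 14°C, giving -7.8°C.
  From 1500 m to 2700 m (saturated): cools by 4.7 × 1.2 = 5.64°C, giving -13.44°C.
Environment:
  From 100 m to 2700 m (environment): cools by 3.9 × 2.6 = 10.14°C, giving -3.94°C.
T_parcel − T_env = -13.44 − (-3.94) = -9.5°C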